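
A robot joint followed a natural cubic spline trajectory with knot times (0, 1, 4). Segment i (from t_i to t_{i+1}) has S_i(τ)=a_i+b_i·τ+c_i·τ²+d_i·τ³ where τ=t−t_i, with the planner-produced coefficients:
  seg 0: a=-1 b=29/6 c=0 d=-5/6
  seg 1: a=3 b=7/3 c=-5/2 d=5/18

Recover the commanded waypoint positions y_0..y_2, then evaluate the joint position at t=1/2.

y_0 = S_0(0) = a_0 = -1
y_1 = S_1(0) = a_1 = 3
y_2 = S_1(3) = -5
t_q=1/2 is in segment 0 (τ=1/2); S_0(τ)=21/16

y_0=-1 y_1=3 y_2=-5
S(1/2) = 21/16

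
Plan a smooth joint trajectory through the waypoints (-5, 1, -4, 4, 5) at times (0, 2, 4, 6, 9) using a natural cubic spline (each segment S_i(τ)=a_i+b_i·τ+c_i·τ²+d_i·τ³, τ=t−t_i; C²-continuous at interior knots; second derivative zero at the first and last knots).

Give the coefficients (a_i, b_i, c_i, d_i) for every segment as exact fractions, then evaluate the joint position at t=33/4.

  seg 0: a=-5 b=1061/213 c=0 d=-211/426
  seg 1: a=1 b=-205/213 c=-211/71 d=1877/1704
  seg 2: a=-4 b=157/426 c=1033/284 d=-194/213
  seg 3: a=4 b=1699/426 c=-519/284 d=173/852
S(33/4) = 109691/18176

Δ: Δ0=3, Δ1=-5/2, Δ2=4, Δ3=1/3
row 1: diag=8, rhs=-33; c'=1/4, d'=-33/8
row 2: denom=8−2·1/4=15/2; d'=(39−2·-33/8)/(15/2)=63/10
row 3: denom=10−2·4/15=142/15; d'=(-22−2·63/10)/(142/15)=-519/142
back: M3=-519/142
back: M2=63/10−4/15·-519/142=1033/142
back: M1=-33/8−1/4·1033/142=-422/71
M: M0=0, M1=-422/71, M2=1033/142, M3=-519/142, M4=0
seg 0: a=-5, c=M0/2=0, d=(M1−M0)/(6·2)=-211/426, b=Δ0−h0·(2M0+M1)/6=1061/213
seg 1: a=1, c=M1/2=-211/71, d=(M2−M1)/(6·2)=1877/1704, b=Δ1−h1·(2M1+M2)/6=-205/213
seg 2: a=-4, c=M2/2=1033/284, d=(M3−M2)/(6·2)=-194/213, b=Δ2−h2·(2M2+M3)/6=157/426
seg 3: a=4, c=M3/2=-519/284, d=(M4−M3)/(6·3)=173/852, b=Δ3−h3·(2M3+M4)/6=1699/426
t_q=33/4 → seg 3, τ=9/4; S=4+1699/426·τ+-519/284·τ²+173/852·τ³=109691/18176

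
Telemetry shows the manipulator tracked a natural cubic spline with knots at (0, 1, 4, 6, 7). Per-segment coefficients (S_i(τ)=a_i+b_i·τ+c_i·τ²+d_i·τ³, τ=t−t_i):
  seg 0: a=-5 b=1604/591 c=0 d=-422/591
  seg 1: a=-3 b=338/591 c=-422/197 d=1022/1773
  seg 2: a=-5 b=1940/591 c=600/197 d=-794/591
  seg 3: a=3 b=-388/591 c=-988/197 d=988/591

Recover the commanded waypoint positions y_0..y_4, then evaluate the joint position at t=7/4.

y_0 = S_0(0) = a_0 = -5
y_1 = S_1(0) = a_1 = -3
y_2 = S_2(0) = a_2 = -5
y_3 = S_3(0) = a_3 = 3
y_4 = S_3(1) = -1
t_q=7/4 is in segment 1 (τ=3/4); S_1(τ)=-22271/6304

y_0=-5 y_1=-3 y_2=-5 y_3=3 y_4=-1
S(7/4) = -22271/6304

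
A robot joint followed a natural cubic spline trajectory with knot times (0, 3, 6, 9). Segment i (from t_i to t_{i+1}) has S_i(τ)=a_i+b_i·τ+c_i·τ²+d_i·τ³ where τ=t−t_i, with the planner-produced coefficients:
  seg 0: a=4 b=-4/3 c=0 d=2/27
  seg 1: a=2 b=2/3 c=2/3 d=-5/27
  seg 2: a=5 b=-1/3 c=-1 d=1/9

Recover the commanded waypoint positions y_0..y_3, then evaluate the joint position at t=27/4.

y_0=4 y_1=2 y_2=5 y_3=-2
S(27/4) = 271/64

y_0 = S_0(0) = a_0 = 4
y_1 = S_1(0) = a_1 = 2
y_2 = S_2(0) = a_2 = 5
y_3 = S_2(3) = -2
t_q=27/4 is in segment 2 (τ=3/4); S_2(τ)=271/64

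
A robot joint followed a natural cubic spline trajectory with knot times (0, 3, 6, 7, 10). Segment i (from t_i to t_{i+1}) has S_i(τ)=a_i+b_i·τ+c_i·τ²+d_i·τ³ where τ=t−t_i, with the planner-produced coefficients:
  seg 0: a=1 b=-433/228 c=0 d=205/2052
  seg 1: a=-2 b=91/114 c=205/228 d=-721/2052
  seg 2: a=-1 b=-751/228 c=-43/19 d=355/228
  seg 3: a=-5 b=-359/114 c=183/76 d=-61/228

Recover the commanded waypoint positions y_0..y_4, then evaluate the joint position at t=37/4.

y_0=1 y_1=-2 y_2=-1 y_3=-5 y_4=0
S(37/4) = -14315/4864

y_0 = S_0(0) = a_0 = 1
y_1 = S_1(0) = a_1 = -2
y_2 = S_2(0) = a_2 = -1
y_3 = S_3(0) = a_3 = -5
y_4 = S_3(3) = 0
t_q=37/4 is in segment 3 (τ=9/4); S_3(τ)=-14315/4864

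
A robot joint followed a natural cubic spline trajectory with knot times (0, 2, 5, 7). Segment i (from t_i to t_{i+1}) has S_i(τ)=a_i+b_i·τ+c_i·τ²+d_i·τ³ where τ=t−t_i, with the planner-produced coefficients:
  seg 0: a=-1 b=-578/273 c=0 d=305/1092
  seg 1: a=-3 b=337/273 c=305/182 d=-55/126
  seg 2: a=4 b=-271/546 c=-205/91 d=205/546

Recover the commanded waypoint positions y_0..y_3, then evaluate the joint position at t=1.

y_0=-1 y_1=-3 y_2=4 y_3=-3
S(1) = -1033/364

y_0 = S_0(0) = a_0 = -1
y_1 = S_1(0) = a_1 = -3
y_2 = S_2(0) = a_2 = 4
y_3 = S_2(2) = -3
t_q=1 is in segment 0 (τ=1); S_0(τ)=-1033/364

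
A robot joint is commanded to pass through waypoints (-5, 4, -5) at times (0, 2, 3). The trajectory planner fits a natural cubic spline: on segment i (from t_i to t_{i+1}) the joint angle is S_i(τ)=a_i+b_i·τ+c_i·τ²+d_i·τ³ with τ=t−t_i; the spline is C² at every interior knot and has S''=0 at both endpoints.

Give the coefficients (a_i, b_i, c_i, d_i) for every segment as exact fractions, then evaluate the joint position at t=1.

  seg 0: a=-5 b=9 c=0 d=-9/8
  seg 1: a=4 b=-9/2 c=-27/4 d=9/4
S(1) = 23/8

Δ: Δ0=9/2, Δ1=-9
row 1: diag=6, rhs=-81; c'=1/6, d'=-27/2
back: M1=-27/2
M: M0=0, M1=-27/2, M2=0
seg 0: a=-5, c=M0/2=0, d=(M1−M0)/(6·2)=-9/8, b=Δ0−h0·(2M0+M1)/6=9
seg 1: a=4, c=M1/2=-27/4, d=(M2−M1)/(6·1)=9/4, b=Δ1−h1·(2M1+M2)/6=-9/2
t_q=1 → seg 0, τ=1; S=-5+9·τ+0·τ²+-9/8·τ³=23/8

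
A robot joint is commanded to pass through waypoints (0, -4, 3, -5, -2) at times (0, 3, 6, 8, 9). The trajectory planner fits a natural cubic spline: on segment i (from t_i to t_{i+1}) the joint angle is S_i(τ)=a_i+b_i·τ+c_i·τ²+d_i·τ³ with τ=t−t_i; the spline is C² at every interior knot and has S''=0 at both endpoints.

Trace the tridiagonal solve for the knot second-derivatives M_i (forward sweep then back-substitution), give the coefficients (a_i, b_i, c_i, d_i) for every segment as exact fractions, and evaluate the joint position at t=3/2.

Δ: Δ0=-4/3, Δ1=7/3, Δ2=-4, Δ3=3
row 1: diag=12, rhs=22; c'=1/4, d'=11/6
row 2: denom=10−3·1/4=37/4; d'=(-38−3·11/6)/(37/4)=-174/37
row 3: denom=6−2·8/37=206/37; d'=(42−2·-174/37)/(206/37)=951/103
back: M3=951/103
back: M2=-174/37−8/37·951/103=-690/103
back: M1=11/6−1/4·-690/103=1084/309
M: M0=0, M1=1084/309, M2=-690/103, M3=951/103, M4=0
seg 0: a=0, c=M0/2=0, d=(M1−M0)/(6·3)=542/2781, b=Δ0−h0·(2M0+M1)/6=-318/103
seg 1: a=-4, c=M1/2=542/309, d=(M2−M1)/(6·3)=-1577/2781, b=Δ1−h1·(2M1+M2)/6=224/103
seg 2: a=3, c=M2/2=-345/103, d=(M3−M2)/(6·2)=547/412, b=Δ2−h2·(2M2+M3)/6=-269/103
seg 3: a=-5, c=M3/2=951/206, d=(M4−M3)/(6·1)=-317/206, b=Δ3−h3·(2M3+M4)/6=-8/103
t_q=3/2 → seg 0, τ=3/2; S=0+-318/103·τ+0·τ²+542/2781·τ³=-1637/412

  seg 0: a=0 b=-318/103 c=0 d=542/2781
  seg 1: a=-4 b=224/103 c=542/309 d=-1577/2781
  seg 2: a=3 b=-269/103 c=-345/103 d=547/412
  seg 3: a=-5 b=-8/103 c=951/206 d=-317/206
S(3/2) = -1637/412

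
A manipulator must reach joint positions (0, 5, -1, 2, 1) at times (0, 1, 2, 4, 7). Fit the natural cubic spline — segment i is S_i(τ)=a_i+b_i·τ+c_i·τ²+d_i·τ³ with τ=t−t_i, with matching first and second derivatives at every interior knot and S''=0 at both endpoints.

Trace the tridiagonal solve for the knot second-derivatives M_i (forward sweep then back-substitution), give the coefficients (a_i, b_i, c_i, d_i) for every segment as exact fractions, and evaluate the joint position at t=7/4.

  seg 0: a=0 b=2647/321 c=0 d=-1042/321
  seg 1: a=5 b=-479/321 c=-1042/107 d=1679/321
  seg 2: a=-1 b=-1694/321 c=637/107 d=-3293/2568
  seg 3: a=2 b=2021/642 c=-745/428 d=745/3852
S(7/4) = 4175/6848

Δ: Δ0=5, Δ1=-6, Δ2=3/2, Δ3=-1/3
row 1: diag=4, rhs=-66; c'=1/4, d'=-33/2
row 2: denom=6−1·1/4=23/4; d'=(45−1·-33/2)/(23/4)=246/23
row 3: denom=10−2·8/23=214/23; d'=(-11−2·246/23)/(214/23)=-745/214
back: M3=-745/214
back: M2=246/23−8/23·-745/214=1274/107
back: M1=-33/2−1/4·1274/107=-2084/107
M: M0=0, M1=-2084/107, M2=1274/107, M3=-745/214, M4=0
seg 0: a=0, c=M0/2=0, d=(M1−M0)/(6·1)=-1042/321, b=Δ0−h0·(2M0+M1)/6=2647/321
seg 1: a=5, c=M1/2=-1042/107, d=(M2−M1)/(6·1)=1679/321, b=Δ1−h1·(2M1+M2)/6=-479/321
seg 2: a=-1, c=M2/2=637/107, d=(M3−M2)/(6·2)=-3293/2568, b=Δ2−h2·(2M2+M3)/6=-1694/321
seg 3: a=2, c=M3/2=-745/428, d=(M4−M3)/(6·3)=745/3852, b=Δ3−h3·(2M3+M4)/6=2021/642
t_q=7/4 → seg 1, τ=3/4; S=5+-479/321·τ+-1042/107·τ²+1679/321·τ³=4175/6848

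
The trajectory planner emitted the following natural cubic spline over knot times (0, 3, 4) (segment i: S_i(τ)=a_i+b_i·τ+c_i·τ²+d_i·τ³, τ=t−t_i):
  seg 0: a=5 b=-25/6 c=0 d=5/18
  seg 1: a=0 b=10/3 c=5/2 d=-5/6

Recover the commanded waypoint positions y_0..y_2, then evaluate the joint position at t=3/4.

y_0=5 y_1=0 y_2=5
S(3/4) = 255/128

y_0 = S_0(0) = a_0 = 5
y_1 = S_1(0) = a_1 = 0
y_2 = S_1(1) = 5
t_q=3/4 is in segment 0 (τ=3/4); S_0(τ)=255/128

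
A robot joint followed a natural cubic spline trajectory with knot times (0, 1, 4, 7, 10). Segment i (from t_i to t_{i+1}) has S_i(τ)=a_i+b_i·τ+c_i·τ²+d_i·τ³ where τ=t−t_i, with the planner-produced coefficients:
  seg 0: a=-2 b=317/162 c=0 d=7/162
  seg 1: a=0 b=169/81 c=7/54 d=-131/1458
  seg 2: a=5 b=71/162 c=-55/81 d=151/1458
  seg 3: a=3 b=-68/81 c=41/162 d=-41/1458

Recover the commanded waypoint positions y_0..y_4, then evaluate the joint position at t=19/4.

y_0 = S_0(0) = a_0 = -2
y_1 = S_1(0) = a_1 = 0
y_2 = S_2(0) = a_2 = 5
y_3 = S_3(0) = a_3 = 3
y_4 = S_3(3) = 2
t_q=19/4 is in segment 2 (τ=3/4); S_2(τ)=5749/1152

y_0=-2 y_1=0 y_2=5 y_3=3 y_4=2
S(19/4) = 5749/1152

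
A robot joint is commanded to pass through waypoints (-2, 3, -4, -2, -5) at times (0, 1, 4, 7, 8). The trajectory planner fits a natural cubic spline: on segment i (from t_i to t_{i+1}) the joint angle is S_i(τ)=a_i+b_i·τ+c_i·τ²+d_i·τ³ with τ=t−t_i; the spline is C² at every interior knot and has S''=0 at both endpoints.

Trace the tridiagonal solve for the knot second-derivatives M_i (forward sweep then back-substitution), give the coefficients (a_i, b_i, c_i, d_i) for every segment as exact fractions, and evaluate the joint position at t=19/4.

  seg 0: a=-2 b=3863/624 c=0 d=-743/624
  seg 1: a=3 b=817/312 c=-743/208 d=1199/1872
  seg 2: a=-4 b=-73/48 c=57/26 d=-913/1872
  seg 3: a=-2 b=-479/312 c=-457/208 d=457/624
S(19/4) = -54755/13312

Δ: Δ0=5, Δ1=-7/3, Δ2=2/3, Δ3=-3
row 1: diag=8, rhs=-44; c'=3/8, d'=-11/2
row 2: denom=12−3·3/8=87/8; d'=(18−3·-11/2)/(87/8)=92/29
row 3: denom=8−3·8/29=208/29; d'=(-22−3·92/29)/(208/29)=-457/104
back: M3=-457/104
back: M2=92/29−8/29·-457/104=57/13
back: M1=-11/2−3/8·57/13=-743/104
M: M0=0, M1=-743/104, M2=57/13, M3=-457/104, M4=0
seg 0: a=-2, c=M0/2=0, d=(M1−M0)/(6·1)=-743/624, b=Δ0−h0·(2M0+M1)/6=3863/624
seg 1: a=3, c=M1/2=-743/208, d=(M2−M1)/(6·3)=1199/1872, b=Δ1−h1·(2M1+M2)/6=817/312
seg 2: a=-4, c=M2/2=57/26, d=(M3−M2)/(6·3)=-913/1872, b=Δ2−h2·(2M2+M3)/6=-73/48
seg 3: a=-2, c=M3/2=-457/208, d=(M4−M3)/(6·1)=457/624, b=Δ3−h3·(2M3+M4)/6=-479/312
t_q=19/4 → seg 2, τ=3/4; S=-4+-73/48·τ+57/26·τ²+-913/1872·τ³=-54755/13312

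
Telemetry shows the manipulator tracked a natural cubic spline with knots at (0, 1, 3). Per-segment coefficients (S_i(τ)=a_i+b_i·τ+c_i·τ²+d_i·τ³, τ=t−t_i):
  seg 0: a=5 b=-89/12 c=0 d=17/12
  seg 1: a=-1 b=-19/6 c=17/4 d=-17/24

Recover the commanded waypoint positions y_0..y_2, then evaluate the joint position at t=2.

y_0 = S_0(0) = a_0 = 5
y_1 = S_1(0) = a_1 = -1
y_2 = S_1(2) = 4
t_q=2 is in segment 1 (τ=1); S_1(τ)=-5/8

y_0=5 y_1=-1 y_2=4
S(2) = -5/8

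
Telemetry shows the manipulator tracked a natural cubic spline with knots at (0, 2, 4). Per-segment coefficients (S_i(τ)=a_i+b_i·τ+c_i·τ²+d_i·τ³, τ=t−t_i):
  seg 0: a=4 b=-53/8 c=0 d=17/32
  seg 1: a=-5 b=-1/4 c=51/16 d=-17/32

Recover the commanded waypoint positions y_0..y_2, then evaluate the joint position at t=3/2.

y_0=4 y_1=-5 y_2=3
S(3/2) = -1061/256

y_0 = S_0(0) = a_0 = 4
y_1 = S_1(0) = a_1 = -5
y_2 = S_1(2) = 3
t_q=3/2 is in segment 0 (τ=3/2); S_0(τ)=-1061/256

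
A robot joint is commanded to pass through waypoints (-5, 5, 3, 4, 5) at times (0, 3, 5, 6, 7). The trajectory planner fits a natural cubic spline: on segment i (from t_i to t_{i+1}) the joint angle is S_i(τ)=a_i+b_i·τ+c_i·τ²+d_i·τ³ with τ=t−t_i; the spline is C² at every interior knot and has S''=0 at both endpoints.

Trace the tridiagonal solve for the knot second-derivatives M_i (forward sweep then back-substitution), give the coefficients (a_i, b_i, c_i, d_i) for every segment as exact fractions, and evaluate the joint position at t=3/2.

Δ: Δ0=10/3, Δ1=-1, Δ2=1, Δ3=1
row 1: diag=10, rhs=-26; c'=1/5, d'=-13/5
row 2: denom=6−2·1/5=28/5; d'=(12−2·-13/5)/(28/5)=43/14
row 3: denom=4−1·5/28=107/28; d'=(0−1·43/14)/(107/28)=-86/107
back: M3=-86/107
back: M2=43/14−5/28·-86/107=344/107
back: M1=-13/5−1/5·344/107=-347/107
M: M0=0, M1=-347/107, M2=344/107, M3=-86/107, M4=0
seg 0: a=-5, c=M0/2=0, d=(M1−M0)/(6·3)=-347/1926, b=Δ0−h0·(2M0+M1)/6=3181/642
seg 1: a=5, c=M1/2=-347/214, d=(M2−M1)/(6·2)=691/1284, b=Δ1−h1·(2M1+M2)/6=29/321
seg 2: a=3, c=M2/2=172/107, d=(M3−M2)/(6·1)=-215/321, b=Δ2−h2·(2M2+M3)/6=20/321
seg 3: a=4, c=M3/2=-43/107, d=(M4−M3)/(6·1)=43/321, b=Δ3−h3·(2M3+M4)/6=407/321
t_q=3/2 → seg 0, τ=3/2; S=-5+3181/642·τ+0·τ²+-347/1926·τ³=3123/1712

  seg 0: a=-5 b=3181/642 c=0 d=-347/1926
  seg 1: a=5 b=29/321 c=-347/214 d=691/1284
  seg 2: a=3 b=20/321 c=172/107 d=-215/321
  seg 3: a=4 b=407/321 c=-43/107 d=43/321
S(3/2) = 3123/1712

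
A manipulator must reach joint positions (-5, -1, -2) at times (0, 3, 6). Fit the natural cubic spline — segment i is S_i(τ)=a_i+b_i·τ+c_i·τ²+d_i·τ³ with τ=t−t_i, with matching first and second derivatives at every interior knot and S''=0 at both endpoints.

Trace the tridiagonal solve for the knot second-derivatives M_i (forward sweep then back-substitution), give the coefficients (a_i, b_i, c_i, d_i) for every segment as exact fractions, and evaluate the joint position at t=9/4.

  seg 0: a=-5 b=7/4 c=0 d=-5/108
  seg 1: a=-1 b=1/2 c=-5/12 d=5/108
S(9/4) = -407/256

Δ: Δ0=4/3, Δ1=-1/3
row 1: diag=12, rhs=-10; c'=1/4, d'=-5/6
back: M1=-5/6
M: M0=0, M1=-5/6, M2=0
seg 0: a=-5, c=M0/2=0, d=(M1−M0)/(6·3)=-5/108, b=Δ0−h0·(2M0+M1)/6=7/4
seg 1: a=-1, c=M1/2=-5/12, d=(M2−M1)/(6·3)=5/108, b=Δ1−h1·(2M1+M2)/6=1/2
t_q=9/4 → seg 0, τ=9/4; S=-5+7/4·τ+0·τ²+-5/108·τ³=-407/256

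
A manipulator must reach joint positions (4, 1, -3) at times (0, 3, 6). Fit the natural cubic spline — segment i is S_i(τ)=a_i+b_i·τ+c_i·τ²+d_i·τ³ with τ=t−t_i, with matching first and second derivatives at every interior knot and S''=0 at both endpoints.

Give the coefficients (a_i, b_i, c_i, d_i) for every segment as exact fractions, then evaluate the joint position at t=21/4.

  seg 0: a=4 b=-11/12 c=0 d=-1/108
  seg 1: a=1 b=-7/6 c=-1/12 d=1/108
S(21/4) = -497/256

Δ: Δ0=-1, Δ1=-4/3
row 1: diag=12, rhs=-2; c'=1/4, d'=-1/6
back: M1=-1/6
M: M0=0, M1=-1/6, M2=0
seg 0: a=4, c=M0/2=0, d=(M1−M0)/(6·3)=-1/108, b=Δ0−h0·(2M0+M1)/6=-11/12
seg 1: a=1, c=M1/2=-1/12, d=(M2−M1)/(6·3)=1/108, b=Δ1−h1·(2M1+M2)/6=-7/6
t_q=21/4 → seg 1, τ=9/4; S=1+-7/6·τ+-1/12·τ²+1/108·τ³=-497/256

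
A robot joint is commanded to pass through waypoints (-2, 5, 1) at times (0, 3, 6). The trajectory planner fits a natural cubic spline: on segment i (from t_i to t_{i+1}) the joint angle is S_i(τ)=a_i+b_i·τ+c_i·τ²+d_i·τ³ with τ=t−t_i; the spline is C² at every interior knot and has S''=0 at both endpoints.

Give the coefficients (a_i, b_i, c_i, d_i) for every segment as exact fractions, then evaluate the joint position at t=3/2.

  seg 0: a=-2 b=13/4 c=0 d=-11/108
  seg 1: a=5 b=1/2 c=-11/12 d=11/108
S(3/2) = 81/32

Δ: Δ0=7/3, Δ1=-4/3
row 1: diag=12, rhs=-22; c'=1/4, d'=-11/6
back: M1=-11/6
M: M0=0, M1=-11/6, M2=0
seg 0: a=-2, c=M0/2=0, d=(M1−M0)/(6·3)=-11/108, b=Δ0−h0·(2M0+M1)/6=13/4
seg 1: a=5, c=M1/2=-11/12, d=(M2−M1)/(6·3)=11/108, b=Δ1−h1·(2M1+M2)/6=1/2
t_q=3/2 → seg 0, τ=3/2; S=-2+13/4·τ+0·τ²+-11/108·τ³=81/32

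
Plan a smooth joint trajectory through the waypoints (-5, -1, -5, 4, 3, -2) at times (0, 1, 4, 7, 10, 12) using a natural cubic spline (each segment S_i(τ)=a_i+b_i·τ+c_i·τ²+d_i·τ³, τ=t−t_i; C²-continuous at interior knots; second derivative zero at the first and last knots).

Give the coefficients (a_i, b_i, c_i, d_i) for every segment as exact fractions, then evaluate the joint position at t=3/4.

  seg 0: a=-5 b=29371/5958 c=0 d=-5539/5958
  seg 1: a=-1 b=6377/2979 c=-5539/1986 d=29153/53622
  seg 2: a=-5 b=511/5958 c=6268/2979 d=-20245/53622
  seg 3: a=4 b=7496/2979 c=-7709/5958 d=6149/53622
  seg 4: a=3 b=-12815/5958 c=-260/993 d=130/2979
S(3/4) = -215435/127104

Δ: Δ0=4, Δ1=-4/3, Δ2=3, Δ3=-1/3, Δ4=-5/2
row 1: diag=8, rhs=-32; c'=3/8, d'=-4
row 2: denom=12−3·3/8=87/8; d'=(26−3·-4)/(87/8)=304/87
row 3: denom=12−3·8/29=324/29; d'=(-20−3·304/87)/(324/29)=-221/81
row 4: denom=10−3·29/108=331/36; d'=(-13−3·-221/81)/(331/36)=-520/993
back: M4=-520/993
back: M3=-221/81−29/108·-520/993=-7709/2979
back: M2=304/87−8/29·-7709/2979=12536/2979
back: M1=-4−3/8·12536/2979=-5539/993
M: M0=0, M1=-5539/993, M2=12536/2979, M3=-7709/2979, M4=-520/993, M5=0
seg 0: a=-5, c=M0/2=0, d=(M1−M0)/(6·1)=-5539/5958, b=Δ0−h0·(2M0+M1)/6=29371/5958
seg 1: a=-1, c=M1/2=-5539/1986, d=(M2−M1)/(6·3)=29153/53622, b=Δ1−h1·(2M1+M2)/6=6377/2979
seg 2: a=-5, c=M2/2=6268/2979, d=(M3−M2)/(6·3)=-20245/53622, b=Δ2−h2·(2M2+M3)/6=511/5958
seg 3: a=4, c=M3/2=-7709/5958, d=(M4−M3)/(6·3)=6149/53622, b=Δ3−h3·(2M3+M4)/6=7496/2979
seg 4: a=3, c=M4/2=-260/993, d=(M5−M4)/(6·2)=130/2979, b=Δ4−h4·(2M4+M5)/6=-12815/5958
t_q=3/4 → seg 0, τ=3/4; S=-5+29371/5958·τ+0·τ²+-5539/5958·τ³=-215435/127104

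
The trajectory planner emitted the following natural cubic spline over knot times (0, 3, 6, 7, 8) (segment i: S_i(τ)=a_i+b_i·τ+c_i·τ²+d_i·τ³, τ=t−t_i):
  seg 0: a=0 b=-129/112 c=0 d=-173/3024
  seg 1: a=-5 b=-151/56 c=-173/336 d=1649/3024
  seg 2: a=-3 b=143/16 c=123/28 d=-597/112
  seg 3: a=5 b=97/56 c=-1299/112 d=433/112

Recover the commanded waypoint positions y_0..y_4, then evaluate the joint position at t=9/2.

y_0=0 y_1=-5 y_2=-3 y_3=5 y_4=-1
S(9/2) = -7493/896

y_0 = S_0(0) = a_0 = 0
y_1 = S_1(0) = a_1 = -5
y_2 = S_2(0) = a_2 = -3
y_3 = S_3(0) = a_3 = 5
y_4 = S_3(1) = -1
t_q=9/2 is in segment 1 (τ=3/2); S_1(τ)=-7493/896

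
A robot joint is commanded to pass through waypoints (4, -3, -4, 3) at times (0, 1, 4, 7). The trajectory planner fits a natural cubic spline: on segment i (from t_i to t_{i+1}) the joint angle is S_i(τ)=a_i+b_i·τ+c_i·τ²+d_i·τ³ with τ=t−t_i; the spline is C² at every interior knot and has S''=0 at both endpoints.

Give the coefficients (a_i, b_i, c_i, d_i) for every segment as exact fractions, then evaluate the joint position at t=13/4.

  seg 0: a=4 b=-227/29 c=0 d=24/29
  seg 1: a=-3 b=-155/29 c=72/29 d=-212/783
  seg 2: a=-4 b=65/29 c=4/87 d=-4/783
S(13/4) = -2571/464

Δ: Δ0=-7, Δ1=-1/3, Δ2=7/3
row 1: diag=8, rhs=40; c'=3/8, d'=5
row 2: denom=12−3·3/8=87/8; d'=(16−3·5)/(87/8)=8/87
back: M2=8/87
back: M1=5−3/8·8/87=144/29
M: M0=0, M1=144/29, M2=8/87, M3=0
seg 0: a=4, c=M0/2=0, d=(M1−M0)/(6·1)=24/29, b=Δ0−h0·(2M0+M1)/6=-227/29
seg 1: a=-3, c=M1/2=72/29, d=(M2−M1)/(6·3)=-212/783, b=Δ1−h1·(2M1+M2)/6=-155/29
seg 2: a=-4, c=M2/2=4/87, d=(M3−M2)/(6·3)=-4/783, b=Δ2−h2·(2M2+M3)/6=65/29
t_q=13/4 → seg 1, τ=9/4; S=-3+-155/29·τ+72/29·τ²+-212/783·τ³=-2571/464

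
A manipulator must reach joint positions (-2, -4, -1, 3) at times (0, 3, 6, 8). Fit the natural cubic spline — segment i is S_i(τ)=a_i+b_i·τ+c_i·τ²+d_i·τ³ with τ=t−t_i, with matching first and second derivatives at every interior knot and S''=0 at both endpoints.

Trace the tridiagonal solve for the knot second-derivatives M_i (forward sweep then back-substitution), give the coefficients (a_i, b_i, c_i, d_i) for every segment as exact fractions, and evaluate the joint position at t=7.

Δ: Δ0=-2/3, Δ1=1, Δ2=2
row 1: diag=12, rhs=10; c'=1/4, d'=5/6
row 2: denom=10−3·1/4=37/4; d'=(6−3·5/6)/(37/4)=14/37
back: M2=14/37
back: M1=5/6−1/4·14/37=82/111
M: M0=0, M1=82/111, M2=14/37, M3=0
seg 0: a=-2, c=M0/2=0, d=(M1−M0)/(6·3)=41/999, b=Δ0−h0·(2M0+M1)/6=-115/111
seg 1: a=-4, c=M1/2=41/111, d=(M2−M1)/(6·3)=-20/999, b=Δ1−h1·(2M1+M2)/6=8/111
seg 2: a=-1, c=M2/2=7/37, d=(M3−M2)/(6·2)=-7/222, b=Δ2−h2·(2M2+M3)/6=194/111
t_q=7 → seg 2, τ=1; S=-1+194/111·τ+7/37·τ²+-7/222·τ³=67/74

  seg 0: a=-2 b=-115/111 c=0 d=41/999
  seg 1: a=-4 b=8/111 c=41/111 d=-20/999
  seg 2: a=-1 b=194/111 c=7/37 d=-7/222
S(7) = 67/74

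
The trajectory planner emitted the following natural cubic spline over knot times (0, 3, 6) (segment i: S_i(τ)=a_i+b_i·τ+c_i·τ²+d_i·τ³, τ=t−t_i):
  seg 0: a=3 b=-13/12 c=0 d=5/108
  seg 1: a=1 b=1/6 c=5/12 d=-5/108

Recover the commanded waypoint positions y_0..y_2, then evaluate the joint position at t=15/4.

y_0 = S_0(0) = a_0 = 3
y_1 = S_1(0) = a_1 = 1
y_2 = S_1(3) = 4
t_q=15/4 is in segment 1 (τ=3/4); S_1(τ)=343/256

y_0=3 y_1=1 y_2=4
S(15/4) = 343/256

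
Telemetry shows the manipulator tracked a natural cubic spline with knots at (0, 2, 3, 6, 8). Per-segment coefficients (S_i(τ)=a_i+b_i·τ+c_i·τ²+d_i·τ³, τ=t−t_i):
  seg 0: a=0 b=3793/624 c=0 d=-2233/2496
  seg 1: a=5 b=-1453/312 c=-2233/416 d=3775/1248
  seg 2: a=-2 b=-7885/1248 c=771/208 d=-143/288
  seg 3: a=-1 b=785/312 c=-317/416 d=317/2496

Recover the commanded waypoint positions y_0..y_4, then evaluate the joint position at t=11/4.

y_0=0 y_1=5 y_2=-2 y_3=-1 y_4=2
S(11/4) = -6285/26624

y_0 = S_0(0) = a_0 = 0
y_1 = S_1(0) = a_1 = 5
y_2 = S_2(0) = a_2 = -2
y_3 = S_3(0) = a_3 = -1
y_4 = S_3(2) = 2
t_q=11/4 is in segment 1 (τ=3/4); S_1(τ)=-6285/26624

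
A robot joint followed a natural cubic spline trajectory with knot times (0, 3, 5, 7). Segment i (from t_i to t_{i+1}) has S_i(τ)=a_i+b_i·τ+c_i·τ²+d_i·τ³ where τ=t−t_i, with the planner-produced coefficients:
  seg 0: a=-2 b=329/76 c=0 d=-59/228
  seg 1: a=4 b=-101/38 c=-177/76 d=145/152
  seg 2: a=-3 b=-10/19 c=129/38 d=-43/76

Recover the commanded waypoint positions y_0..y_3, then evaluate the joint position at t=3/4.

y_0=-2 y_1=4 y_2=-3 y_3=5
S(3/4) = 5533/4864

y_0 = S_0(0) = a_0 = -2
y_1 = S_1(0) = a_1 = 4
y_2 = S_2(0) = a_2 = -3
y_3 = S_2(2) = 5
t_q=3/4 is in segment 0 (τ=3/4); S_0(τ)=5533/4864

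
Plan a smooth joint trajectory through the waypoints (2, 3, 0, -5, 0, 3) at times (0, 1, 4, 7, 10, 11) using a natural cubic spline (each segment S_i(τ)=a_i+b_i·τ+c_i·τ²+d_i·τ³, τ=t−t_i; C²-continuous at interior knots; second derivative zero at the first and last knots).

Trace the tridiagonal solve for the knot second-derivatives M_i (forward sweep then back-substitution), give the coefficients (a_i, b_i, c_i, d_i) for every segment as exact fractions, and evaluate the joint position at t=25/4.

  seg 0: a=2 b=317/259 c=0 d=-58/259
  seg 1: a=3 b=143/259 c=-174/259 d=40/777
  seg 2: a=0 b=-541/259 c=-54/259 d=22/189
  seg 3: a=-5 b=-51/259 c=652/777 d=-508/6993
  seg 4: a=0 b=745/259 c=48/259 d=-16/259
S(25/4) = -36711/8288

Δ: Δ0=1, Δ1=-1, Δ2=-5/3, Δ3=5/3, Δ4=3
row 1: diag=8, rhs=-12; c'=3/8, d'=-3/2
row 2: denom=12−3·3/8=87/8; d'=(-4−3·-3/2)/(87/8)=4/87
row 3: denom=12−3·8/29=324/29; d'=(20−3·4/87)/(324/29)=16/9
row 4: denom=8−3·29/108=259/36; d'=(8−3·16/9)/(259/36)=96/259
back: M4=96/259
back: M3=16/9−29/108·96/259=1304/777
back: M2=4/87−8/29·1304/777=-108/259
back: M1=-3/2−3/8·-108/259=-348/259
M: M0=0, M1=-348/259, M2=-108/259, M3=1304/777, M4=96/259, M5=0
seg 0: a=2, c=M0/2=0, d=(M1−M0)/(6·1)=-58/259, b=Δ0−h0·(2M0+M1)/6=317/259
seg 1: a=3, c=M1/2=-174/259, d=(M2−M1)/(6·3)=40/777, b=Δ1−h1·(2M1+M2)/6=143/259
seg 2: a=0, c=M2/2=-54/259, d=(M3−M2)/(6·3)=22/189, b=Δ2−h2·(2M2+M3)/6=-541/259
seg 3: a=-5, c=M3/2=652/777, d=(M4−M3)/(6·3)=-508/6993, b=Δ3−h3·(2M3+M4)/6=-51/259
seg 4: a=0, c=M4/2=48/259, d=(M5−M4)/(6·1)=-16/259, b=Δ4−h4·(2M4+M5)/6=745/259
t_q=25/4 → seg 2, τ=9/4; S=0+-541/259·τ+-54/259·τ²+22/189·τ³=-36711/8288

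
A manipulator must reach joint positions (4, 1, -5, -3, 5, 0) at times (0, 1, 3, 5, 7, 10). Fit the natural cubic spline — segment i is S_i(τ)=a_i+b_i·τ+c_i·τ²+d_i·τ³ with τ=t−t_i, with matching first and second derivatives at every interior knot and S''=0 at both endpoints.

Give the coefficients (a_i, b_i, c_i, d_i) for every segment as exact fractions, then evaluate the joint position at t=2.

Δ: Δ0=-3, Δ1=-3, Δ2=1, Δ3=4, Δ4=-5/3
row 1: diag=6, rhs=0; c'=1/3, d'=0
row 2: denom=8−2·1/3=22/3; d'=(24−2·0)/(22/3)=36/11
row 3: denom=8−2·3/11=82/11; d'=(18−2·36/11)/(82/11)=63/41
row 4: denom=10−2·11/41=388/41; d'=(-34−2·63/41)/(388/41)=-380/97
back: M4=-380/97
back: M3=63/41−11/41·-380/97=251/97
back: M2=36/11−3/11·251/97=249/97
back: M1=0−1/3·249/97=-83/97
M: M0=0, M1=-83/97, M2=249/97, M3=251/97, M4=-380/97, M5=0
seg 0: a=4, c=M0/2=0, d=(M1−M0)/(6·1)=-83/582, b=Δ0−h0·(2M0+M1)/6=-1663/582
seg 1: a=1, c=M1/2=-83/194, d=(M2−M1)/(6·2)=83/291, b=Δ1−h1·(2M1+M2)/6=-956/291
seg 2: a=-5, c=M2/2=249/194, d=(M3−M2)/(6·2)=1/582, b=Δ2−h2·(2M2+M3)/6=-458/291
seg 3: a=-3, c=M3/2=251/194, d=(M4−M3)/(6·2)=-631/1164, b=Δ3−h3·(2M3+M4)/6=1042/291
seg 4: a=5, c=M4/2=-190/97, d=(M5−M4)/(6·3)=190/873, b=Δ4−h4·(2M4+M5)/6=655/291
t_q=2 → seg 1, τ=1; S=1+-956/291·τ+-83/194·τ²+83/291·τ³=-471/194

  seg 0: a=4 b=-1663/582 c=0 d=-83/582
  seg 1: a=1 b=-956/291 c=-83/194 d=83/291
  seg 2: a=-5 b=-458/291 c=249/194 d=1/582
  seg 3: a=-3 b=1042/291 c=251/194 d=-631/1164
  seg 4: a=5 b=655/291 c=-190/97 d=190/873
S(2) = -471/194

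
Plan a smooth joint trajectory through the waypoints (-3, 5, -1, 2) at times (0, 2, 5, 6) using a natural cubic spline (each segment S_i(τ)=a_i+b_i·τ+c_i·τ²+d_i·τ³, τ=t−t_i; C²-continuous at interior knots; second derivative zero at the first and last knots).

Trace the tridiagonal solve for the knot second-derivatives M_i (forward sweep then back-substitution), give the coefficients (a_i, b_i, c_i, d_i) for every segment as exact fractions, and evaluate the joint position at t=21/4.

  seg 0: a=-3 b=410/71 c=0 d=-63/142
  seg 1: a=5 b=32/71 c=-189/71 d=131/213
  seg 2: a=-1 b=77/71 c=204/71 d=-68/71
S(21/4) = -641/1136

Δ: Δ0=4, Δ1=-2, Δ2=3
row 1: diag=10, rhs=-36; c'=3/10, d'=-18/5
row 2: denom=8−3·3/10=71/10; d'=(30−3·-18/5)/(71/10)=408/71
back: M2=408/71
back: M1=-18/5−3/10·408/71=-378/71
M: M0=0, M1=-378/71, M2=408/71, M3=0
seg 0: a=-3, c=M0/2=0, d=(M1−M0)/(6·2)=-63/142, b=Δ0−h0·(2M0+M1)/6=410/71
seg 1: a=5, c=M1/2=-189/71, d=(M2−M1)/(6·3)=131/213, b=Δ1−h1·(2M1+M2)/6=32/71
seg 2: a=-1, c=M2/2=204/71, d=(M3−M2)/(6·1)=-68/71, b=Δ2−h2·(2M2+M3)/6=77/71
t_q=21/4 → seg 2, τ=1/4; S=-1+77/71·τ+204/71·τ²+-68/71·τ³=-641/1136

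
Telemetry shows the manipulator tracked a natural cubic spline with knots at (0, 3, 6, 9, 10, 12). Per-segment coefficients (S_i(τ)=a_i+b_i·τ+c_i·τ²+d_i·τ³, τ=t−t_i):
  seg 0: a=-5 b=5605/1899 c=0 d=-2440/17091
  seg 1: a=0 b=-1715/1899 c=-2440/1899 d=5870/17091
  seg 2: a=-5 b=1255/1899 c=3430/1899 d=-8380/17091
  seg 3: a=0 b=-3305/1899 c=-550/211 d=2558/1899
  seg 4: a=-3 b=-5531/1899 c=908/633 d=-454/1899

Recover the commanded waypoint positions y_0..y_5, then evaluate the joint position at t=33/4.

y_0=-5 y_1=0 y_2=-5 y_3=0 y_4=-3 y_5=-5
S(33/4) = 155/3376

y_0 = S_0(0) = a_0 = -5
y_1 = S_1(0) = a_1 = 0
y_2 = S_2(0) = a_2 = -5
y_3 = S_3(0) = a_3 = 0
y_4 = S_4(0) = a_4 = -3
y_5 = S_4(2) = -5
t_q=33/4 is in segment 2 (τ=9/4); S_2(τ)=155/3376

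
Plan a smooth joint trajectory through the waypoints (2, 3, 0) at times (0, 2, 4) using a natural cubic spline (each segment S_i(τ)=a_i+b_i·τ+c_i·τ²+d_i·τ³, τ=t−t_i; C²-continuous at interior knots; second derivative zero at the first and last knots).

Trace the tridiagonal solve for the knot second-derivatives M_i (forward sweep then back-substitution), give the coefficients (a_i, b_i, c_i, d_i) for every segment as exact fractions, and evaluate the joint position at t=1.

Δ: Δ0=1/2, Δ1=-3/2
row 1: diag=8, rhs=-12; c'=1/4, d'=-3/2
back: M1=-3/2
M: M0=0, M1=-3/2, M2=0
seg 0: a=2, c=M0/2=0, d=(M1−M0)/(6·2)=-1/8, b=Δ0−h0·(2M0+M1)/6=1
seg 1: a=3, c=M1/2=-3/4, d=(M2−M1)/(6·2)=1/8, b=Δ1−h1·(2M1+M2)/6=-1/2
t_q=1 → seg 0, τ=1; S=2+1·τ+0·τ²+-1/8·τ³=23/8

  seg 0: a=2 b=1 c=0 d=-1/8
  seg 1: a=3 b=-1/2 c=-3/4 d=1/8
S(1) = 23/8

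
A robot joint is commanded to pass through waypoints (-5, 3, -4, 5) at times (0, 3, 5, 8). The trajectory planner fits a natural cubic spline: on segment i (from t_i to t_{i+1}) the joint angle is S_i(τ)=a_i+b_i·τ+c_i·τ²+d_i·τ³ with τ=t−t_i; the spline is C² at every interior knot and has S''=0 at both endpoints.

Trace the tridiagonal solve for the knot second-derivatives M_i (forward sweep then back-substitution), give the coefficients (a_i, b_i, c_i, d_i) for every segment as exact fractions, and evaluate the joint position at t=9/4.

  seg 0: a=-5 b=5 c=0 d=-7/27
  seg 1: a=3 b=-2 c=-7/3 d=19/24
  seg 2: a=-4 b=-11/6 c=29/12 d=-29/108
S(9/4) = 211/64

Δ: Δ0=8/3, Δ1=-7/2, Δ2=3
row 1: diag=10, rhs=-37; c'=1/5, d'=-37/10
row 2: denom=10−2·1/5=48/5; d'=(39−2·-37/10)/(48/5)=29/6
back: M2=29/6
back: M1=-37/10−1/5·29/6=-14/3
M: M0=0, M1=-14/3, M2=29/6, M3=0
seg 0: a=-5, c=M0/2=0, d=(M1−M0)/(6·3)=-7/27, b=Δ0−h0·(2M0+M1)/6=5
seg 1: a=3, c=M1/2=-7/3, d=(M2−M1)/(6·2)=19/24, b=Δ1−h1·(2M1+M2)/6=-2
seg 2: a=-4, c=M2/2=29/12, d=(M3−M2)/(6·3)=-29/108, b=Δ2−h2·(2M2+M3)/6=-11/6
t_q=9/4 → seg 0, τ=9/4; S=-5+5·τ+0·τ²+-7/27·τ³=211/64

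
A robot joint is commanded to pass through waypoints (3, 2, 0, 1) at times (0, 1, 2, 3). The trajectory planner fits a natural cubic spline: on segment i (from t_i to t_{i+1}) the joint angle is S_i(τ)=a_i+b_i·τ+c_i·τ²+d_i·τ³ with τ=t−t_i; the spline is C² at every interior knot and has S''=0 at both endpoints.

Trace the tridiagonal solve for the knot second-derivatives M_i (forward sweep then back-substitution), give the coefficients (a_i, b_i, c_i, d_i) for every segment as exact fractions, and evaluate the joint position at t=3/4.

Δ: Δ0=-1, Δ1=-2, Δ2=1
row 1: diag=4, rhs=-6; c'=1/4, d'=-3/2
row 2: denom=4−1·1/4=15/4; d'=(18−1·-3/2)/(15/4)=26/5
back: M2=26/5
back: M1=-3/2−1/4·26/5=-14/5
M: M0=0, M1=-14/5, M2=26/5, M3=0
seg 0: a=3, c=M0/2=0, d=(M1−M0)/(6·1)=-7/15, b=Δ0−h0·(2M0+M1)/6=-8/15
seg 1: a=2, c=M1/2=-7/5, d=(M2−M1)/(6·1)=4/3, b=Δ1−h1·(2M1+M2)/6=-29/15
seg 2: a=0, c=M2/2=13/5, d=(M3−M2)/(6·1)=-13/15, b=Δ2−h2·(2M2+M3)/6=-11/15
t_q=3/4 → seg 0, τ=3/4; S=3+-8/15·τ+0·τ²+-7/15·τ³=769/320

  seg 0: a=3 b=-8/15 c=0 d=-7/15
  seg 1: a=2 b=-29/15 c=-7/5 d=4/3
  seg 2: a=0 b=-11/15 c=13/5 d=-13/15
S(3/4) = 769/320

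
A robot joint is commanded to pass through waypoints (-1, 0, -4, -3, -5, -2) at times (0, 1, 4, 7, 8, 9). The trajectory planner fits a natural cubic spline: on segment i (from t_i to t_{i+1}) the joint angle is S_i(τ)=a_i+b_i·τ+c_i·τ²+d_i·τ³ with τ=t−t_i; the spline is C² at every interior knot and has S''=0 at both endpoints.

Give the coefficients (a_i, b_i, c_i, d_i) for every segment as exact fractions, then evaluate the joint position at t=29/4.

  seg 0: a=-1 b=1159/803 c=0 d=-356/803
  seg 1: a=0 b=91/803 c=-1068/803 d=557/1971
  seg 2: a=-4 b=-190/803 c=2923/2409 d=-7396/21681
  seg 3: a=-3 b=-1740/803 c=-1491/803 d=1625/803
  seg 4: a=-5 b=153/803 c=3384/803 d=-1128/803
S(29/4) = -186355/51392

Δ: Δ0=1, Δ1=-4/3, Δ2=1/3, Δ3=-2, Δ4=3
row 1: diag=8, rhs=-14; c'=3/8, d'=-7/4
row 2: denom=12−3·3/8=87/8; d'=(10−3·-7/4)/(87/8)=122/87
row 3: denom=8−3·8/29=208/29; d'=(-14−3·122/87)/(208/29)=-33/13
row 4: denom=4−1·29/208=803/208; d'=(30−1·-33/13)/(803/208)=6768/803
back: M4=6768/803
back: M3=-33/13−29/208·6768/803=-2982/803
back: M2=122/87−8/29·-2982/803=5846/2409
back: M1=-7/4−3/8·5846/2409=-2136/803
M: M0=0, M1=-2136/803, M2=5846/2409, M3=-2982/803, M4=6768/803, M5=0
seg 0: a=-1, c=M0/2=0, d=(M1−M0)/(6·1)=-356/803, b=Δ0−h0·(2M0+M1)/6=1159/803
seg 1: a=0, c=M1/2=-1068/803, d=(M2−M1)/(6·3)=557/1971, b=Δ1−h1·(2M1+M2)/6=91/803
seg 2: a=-4, c=M2/2=2923/2409, d=(M3−M2)/(6·3)=-7396/21681, b=Δ2−h2·(2M2+M3)/6=-190/803
seg 3: a=-3, c=M3/2=-1491/803, d=(M4−M3)/(6·1)=1625/803, b=Δ3−h3·(2M3+M4)/6=-1740/803
seg 4: a=-5, c=M4/2=3384/803, d=(M5−M4)/(6·1)=-1128/803, b=Δ4−h4·(2M4+M5)/6=153/803
t_q=29/4 → seg 3, τ=1/4; S=-3+-1740/803·τ+-1491/803·τ²+1625/803·τ³=-186355/51392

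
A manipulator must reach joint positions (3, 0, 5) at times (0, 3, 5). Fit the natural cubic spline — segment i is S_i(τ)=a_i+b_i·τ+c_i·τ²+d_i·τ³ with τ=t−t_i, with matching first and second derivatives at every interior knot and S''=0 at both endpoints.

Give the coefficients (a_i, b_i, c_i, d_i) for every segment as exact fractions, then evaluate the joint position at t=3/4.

  seg 0: a=3 b=-41/20 c=0 d=7/60
  seg 1: a=0 b=11/10 c=21/20 d=-7/40
S(3/4) = 387/256

Δ: Δ0=-1, Δ1=5/2
row 1: diag=10, rhs=21; c'=1/5, d'=21/10
back: M1=21/10
M: M0=0, M1=21/10, M2=0
seg 0: a=3, c=M0/2=0, d=(M1−M0)/(6·3)=7/60, b=Δ0−h0·(2M0+M1)/6=-41/20
seg 1: a=0, c=M1/2=21/20, d=(M2−M1)/(6·2)=-7/40, b=Δ1−h1·(2M1+M2)/6=11/10
t_q=3/4 → seg 0, τ=3/4; S=3+-41/20·τ+0·τ²+7/60·τ³=387/256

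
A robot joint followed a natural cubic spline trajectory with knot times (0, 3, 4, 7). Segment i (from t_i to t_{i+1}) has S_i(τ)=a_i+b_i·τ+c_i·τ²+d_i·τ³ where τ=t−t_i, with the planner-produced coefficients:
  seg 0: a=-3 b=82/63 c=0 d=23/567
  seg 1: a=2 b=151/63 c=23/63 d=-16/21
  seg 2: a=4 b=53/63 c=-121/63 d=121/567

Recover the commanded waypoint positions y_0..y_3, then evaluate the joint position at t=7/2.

y_0=-3 y_1=2 y_2=4 y_3=-5
S(7/2) = 115/36

y_0 = S_0(0) = a_0 = -3
y_1 = S_1(0) = a_1 = 2
y_2 = S_2(0) = a_2 = 4
y_3 = S_2(3) = -5
t_q=7/2 is in segment 1 (τ=1/2); S_1(τ)=115/36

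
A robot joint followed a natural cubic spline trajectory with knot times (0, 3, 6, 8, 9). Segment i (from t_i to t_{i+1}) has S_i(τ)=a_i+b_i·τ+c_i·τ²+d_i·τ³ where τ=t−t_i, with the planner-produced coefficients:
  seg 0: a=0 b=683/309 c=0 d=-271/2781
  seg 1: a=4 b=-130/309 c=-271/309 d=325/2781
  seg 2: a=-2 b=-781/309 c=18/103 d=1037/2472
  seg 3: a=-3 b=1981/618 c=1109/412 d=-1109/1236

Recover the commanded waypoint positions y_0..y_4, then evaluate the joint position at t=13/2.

y_0 = S_0(0) = a_0 = 0
y_1 = S_1(0) = a_1 = 4
y_2 = S_2(0) = a_2 = -2
y_3 = S_3(0) = a_3 = -3
y_4 = S_3(1) = 2
t_q=13/2 is in segment 2 (τ=1/2); S_2(τ)=-20881/6592

y_0=0 y_1=4 y_2=-2 y_3=-3 y_4=2
S(13/2) = -20881/6592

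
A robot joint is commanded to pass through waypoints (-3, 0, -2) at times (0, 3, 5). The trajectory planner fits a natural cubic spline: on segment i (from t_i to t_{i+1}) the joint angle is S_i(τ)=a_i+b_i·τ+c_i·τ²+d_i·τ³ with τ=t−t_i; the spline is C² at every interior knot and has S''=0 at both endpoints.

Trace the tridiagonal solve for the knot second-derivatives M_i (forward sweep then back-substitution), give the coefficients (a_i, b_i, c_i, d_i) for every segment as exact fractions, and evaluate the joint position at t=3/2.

  seg 0: a=-3 b=8/5 c=0 d=-1/15
  seg 1: a=0 b=-1/5 c=-3/5 d=1/10
S(3/2) = -33/40

Δ: Δ0=1, Δ1=-1
row 1: diag=10, rhs=-12; c'=1/5, d'=-6/5
back: M1=-6/5
M: M0=0, M1=-6/5, M2=0
seg 0: a=-3, c=M0/2=0, d=(M1−M0)/(6·3)=-1/15, b=Δ0−h0·(2M0+M1)/6=8/5
seg 1: a=0, c=M1/2=-3/5, d=(M2−M1)/(6·2)=1/10, b=Δ1−h1·(2M1+M2)/6=-1/5
t_q=3/2 → seg 0, τ=3/2; S=-3+8/5·τ+0·τ²+-1/15·τ³=-33/40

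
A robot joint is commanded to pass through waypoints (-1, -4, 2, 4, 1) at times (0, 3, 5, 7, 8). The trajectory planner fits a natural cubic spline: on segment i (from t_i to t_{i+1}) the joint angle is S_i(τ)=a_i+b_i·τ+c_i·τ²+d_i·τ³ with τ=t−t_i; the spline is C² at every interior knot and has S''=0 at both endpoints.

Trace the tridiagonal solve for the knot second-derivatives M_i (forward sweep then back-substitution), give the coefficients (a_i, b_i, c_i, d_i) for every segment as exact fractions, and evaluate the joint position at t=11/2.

  seg 0: a=-1 b=-121/52 c=0 d=23/156
  seg 1: a=-4 b=43/26 c=69/52 d=-17/52
  seg 2: a=2 b=79/26 c=-33/52 d=-5/26
  seg 3: a=4 b=-47/26 c=-93/52 d=31/52
S(11/2) = 347/104

Δ: Δ0=-1, Δ1=3, Δ2=1, Δ3=-3
row 1: diag=10, rhs=24; c'=1/5, d'=12/5
row 2: denom=8−2·1/5=38/5; d'=(-12−2·12/5)/(38/5)=-42/19
row 3: denom=6−2·5/19=104/19; d'=(-24−2·-42/19)/(104/19)=-93/26
back: M3=-93/26
back: M2=-42/19−5/19·-93/26=-33/26
back: M1=12/5−1/5·-33/26=69/26
M: M0=0, M1=69/26, M2=-33/26, M3=-93/26, M4=0
seg 0: a=-1, c=M0/2=0, d=(M1−M0)/(6·3)=23/156, b=Δ0−h0·(2M0+M1)/6=-121/52
seg 1: a=-4, c=M1/2=69/52, d=(M2−M1)/(6·2)=-17/52, b=Δ1−h1·(2M1+M2)/6=43/26
seg 2: a=2, c=M2/2=-33/52, d=(M3−M2)/(6·2)=-5/26, b=Δ2−h2·(2M2+M3)/6=79/26
seg 3: a=4, c=M3/2=-93/52, d=(M4−M3)/(6·1)=31/52, b=Δ3−h3·(2M3+M4)/6=-47/26
t_q=11/2 → seg 2, τ=1/2; S=2+79/26·τ+-33/52·τ²+-5/26·τ³=347/104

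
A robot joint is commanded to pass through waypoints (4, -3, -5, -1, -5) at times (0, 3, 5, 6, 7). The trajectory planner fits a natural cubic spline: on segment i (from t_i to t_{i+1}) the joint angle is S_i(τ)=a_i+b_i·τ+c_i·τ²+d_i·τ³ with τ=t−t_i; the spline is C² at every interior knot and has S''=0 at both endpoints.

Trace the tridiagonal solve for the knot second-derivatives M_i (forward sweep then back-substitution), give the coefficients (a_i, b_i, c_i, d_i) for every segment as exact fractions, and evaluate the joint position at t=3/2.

  seg 0: a=4 b=-635/321 c=0 d=-38/963
  seg 1: a=-3 b=-977/321 c=-38/107 d=221/321
  seg 2: a=-5 b=1219/321 c=404/107 d=-1147/321
  seg 3: a=-1 b=202/321 c=-743/107 d=743/321
S(3/2) = 385/428

Δ: Δ0=-7/3, Δ1=-1, Δ2=4, Δ3=-4
row 1: diag=10, rhs=8; c'=1/5, d'=4/5
row 2: denom=6−2·1/5=28/5; d'=(30−2·4/5)/(28/5)=71/14
row 3: denom=4−1·5/28=107/28; d'=(-48−1·71/14)/(107/28)=-1486/107
back: M3=-1486/107
back: M2=71/14−5/28·-1486/107=808/107
back: M1=4/5−1/5·808/107=-76/107
M: M0=0, M1=-76/107, M2=808/107, M3=-1486/107, M4=0
seg 0: a=4, c=M0/2=0, d=(M1−M0)/(6·3)=-38/963, b=Δ0−h0·(2M0+M1)/6=-635/321
seg 1: a=-3, c=M1/2=-38/107, d=(M2−M1)/(6·2)=221/321, b=Δ1−h1·(2M1+M2)/6=-977/321
seg 2: a=-5, c=M2/2=404/107, d=(M3−M2)/(6·1)=-1147/321, b=Δ2−h2·(2M2+M3)/6=1219/321
seg 3: a=-1, c=M3/2=-743/107, d=(M4−M3)/(6·1)=743/321, b=Δ3−h3·(2M3+M4)/6=202/321
t_q=3/2 → seg 0, τ=3/2; S=4+-635/321·τ+0·τ²+-38/963·τ³=385/428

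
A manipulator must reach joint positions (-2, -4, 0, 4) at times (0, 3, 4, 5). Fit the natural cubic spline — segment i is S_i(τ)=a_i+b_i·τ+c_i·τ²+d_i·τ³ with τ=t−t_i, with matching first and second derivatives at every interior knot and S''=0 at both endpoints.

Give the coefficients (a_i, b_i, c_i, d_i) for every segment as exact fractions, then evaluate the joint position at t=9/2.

Δ: Δ0=-2/3, Δ1=4, Δ2=4
row 1: diag=8, rhs=28; c'=1/8, d'=7/2
row 2: denom=4−1·1/8=31/8; d'=(0−1·7/2)/(31/8)=-28/31
back: M2=-28/31
back: M1=7/2−1/8·-28/31=112/31
M: M0=0, M1=112/31, M2=-28/31, M3=0
seg 0: a=-2, c=M0/2=0, d=(M1−M0)/(6·3)=56/279, b=Δ0−h0·(2M0+M1)/6=-230/93
seg 1: a=-4, c=M1/2=56/31, d=(M2−M1)/(6·1)=-70/93, b=Δ1−h1·(2M1+M2)/6=274/93
seg 2: a=0, c=M2/2=-14/31, d=(M3−M2)/(6·1)=14/93, b=Δ2−h2·(2M2+M3)/6=400/93
t_q=9/2 → seg 2, τ=1/2; S=0+400/93·τ+-14/31·τ²+14/93·τ³=255/124

  seg 0: a=-2 b=-230/93 c=0 d=56/279
  seg 1: a=-4 b=274/93 c=56/31 d=-70/93
  seg 2: a=0 b=400/93 c=-14/31 d=14/93
S(9/2) = 255/124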